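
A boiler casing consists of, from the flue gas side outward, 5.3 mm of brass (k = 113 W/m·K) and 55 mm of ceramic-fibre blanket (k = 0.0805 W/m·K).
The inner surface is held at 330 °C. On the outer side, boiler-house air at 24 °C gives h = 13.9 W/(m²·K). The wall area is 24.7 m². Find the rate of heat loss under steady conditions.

Thermal resistances in series:
R_brass = L/(kA) = 0.0053/(113×24.7) = 1.899×10^-6 K/W
R_ceramic-fibre blanket = L/(kA) = 0.055/(0.0805×24.7) = 0.02766 K/W
R_outer film = 1/(h_o·A) = 1/(13.9×24.7) = 0.002913 K/W
R_total = 0.03058 K/W
Q = ΔT / R_total = 306 / 0.03058

Q ≈ 10000 W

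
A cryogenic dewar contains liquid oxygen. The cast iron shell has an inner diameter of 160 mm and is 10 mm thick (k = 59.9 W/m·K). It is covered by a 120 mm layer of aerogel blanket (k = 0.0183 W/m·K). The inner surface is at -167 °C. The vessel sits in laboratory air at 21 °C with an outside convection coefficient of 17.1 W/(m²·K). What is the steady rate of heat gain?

Radial (spherical) resistances in series:
R_cast iron shell = (1/0.08 − 1/0.09)/(4π×59.9) = 0.001845 K/W
R_aerogel blanket = (1/0.09 − 1/0.21)/(4π×0.0183) = 27.61 K/W
R_outer film = 1/(h·4πr_o²) = 1/(17.1×4π×0.21²) = 0.1055 K/W
R_total = 27.72 K/W
Q = ΔT/R_total = 188/27.72

Q ≈ 6.78 W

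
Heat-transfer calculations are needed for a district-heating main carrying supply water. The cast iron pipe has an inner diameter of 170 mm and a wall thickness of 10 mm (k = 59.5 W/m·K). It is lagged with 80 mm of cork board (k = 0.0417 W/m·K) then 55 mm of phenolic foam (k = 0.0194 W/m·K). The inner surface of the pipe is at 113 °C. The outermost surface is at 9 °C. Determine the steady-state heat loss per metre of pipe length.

Per-layer cylindrical resistances, series-summed:
R_cast iron pipe wall = ln(95/85)/(2π×59.5×1) = 2.975×10^-4 K/W
R_cork board = ln(175/95)/(2π×0.0417×1) = 2.332 K/W
R_phenolic foam = ln(230/175)/(2π×0.0194×1) = 2.242 K/W
R_total = 4.574 K/W
Q = ΔT/R_total = 104/4.574

q′ ≈ 22.7 W/m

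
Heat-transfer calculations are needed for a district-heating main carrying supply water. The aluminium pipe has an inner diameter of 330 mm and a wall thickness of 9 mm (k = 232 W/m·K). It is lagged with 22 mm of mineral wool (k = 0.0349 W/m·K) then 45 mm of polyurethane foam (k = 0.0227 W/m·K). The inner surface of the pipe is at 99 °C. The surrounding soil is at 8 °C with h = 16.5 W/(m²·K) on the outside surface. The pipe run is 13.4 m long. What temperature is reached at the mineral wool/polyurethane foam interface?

T ≈ 74.7 °C

For a radial system each layer contributes R = ln(r_out/r_in)/(2πkL); films add R = 1/(hA).
R_aluminium pipe wall = ln(174/165)/(2π×232×13.4) = 2.719×10^-6 K/W
R_mineral wool = ln(196/174)/(2π×0.0349×13.4) = 0.04052 K/W
R_polyurethane foam = ln(241/196)/(2π×0.0227×13.4) = 0.1081 K/W
R_outer film = 1/(h_o·2πr_oL) = 1/(16.5×2π×0.241×13.4) = 0.002987 K/W
R_total = 0.1516 K/W
Q = ΔT/R_total = 91/0.1516
Q = 600 W
T_interface = T_inner − Q·ΣR(inner→interface) = 99 − 600×0.04052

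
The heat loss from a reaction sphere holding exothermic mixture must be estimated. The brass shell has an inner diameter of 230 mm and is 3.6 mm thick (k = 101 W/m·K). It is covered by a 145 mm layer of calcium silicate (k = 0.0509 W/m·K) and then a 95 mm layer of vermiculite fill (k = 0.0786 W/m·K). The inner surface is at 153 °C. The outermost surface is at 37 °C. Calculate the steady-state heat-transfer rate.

Q ≈ 14 W

Each spherical layer contributes R = (1/r_i − 1/r_o)/(4πk):
R_brass shell = (1/0.115 − 1/0.1186)/(4π×101) = 2.08×10^-4 K/W
R_calcium silicate = (1/0.1186 − 1/0.2636)/(4π×0.0509) = 7.251 K/W
R_vermiculite fill = (1/0.2636 − 1/0.3586)/(4π×0.0786) = 1.018 K/W
R_total = 8.269 K/W
Q = ΔT/R_total = 116/8.269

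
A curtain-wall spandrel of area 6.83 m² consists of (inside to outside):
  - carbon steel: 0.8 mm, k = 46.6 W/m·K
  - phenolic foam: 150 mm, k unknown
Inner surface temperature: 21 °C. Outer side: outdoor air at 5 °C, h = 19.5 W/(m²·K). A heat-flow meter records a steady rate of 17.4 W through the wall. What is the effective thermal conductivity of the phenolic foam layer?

k ≈ 0.0241 W/(m·K)

Thermal resistances in series:
R_carbon steel = L/(kA) = 0.0008/(46.6×6.83) = 2.514×10^-6 K/W
R_outer film = 1/(h_o·A) = 1/(19.5×6.83) = 0.007508 K/W
Sum of known resistances R_other = 0.007511 K/W
Total R = ΔT/Q = 16/17.4 = 0.9195 K/W
R_phenolic foam = R_total − R_other = 0.912 K/W
k = L/(R·A) = 0.15/(0.912×6.83)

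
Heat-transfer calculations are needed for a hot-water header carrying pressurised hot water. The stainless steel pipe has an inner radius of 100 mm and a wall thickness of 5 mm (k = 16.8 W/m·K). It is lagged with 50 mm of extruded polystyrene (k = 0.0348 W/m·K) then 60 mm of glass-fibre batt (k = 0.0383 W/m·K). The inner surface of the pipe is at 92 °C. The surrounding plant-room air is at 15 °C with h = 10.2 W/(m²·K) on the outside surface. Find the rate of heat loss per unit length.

q′ ≈ 24 W/m

Radial resistances (cylindrical: R_cond = ln(r_o/r_i)/(2πkL), R_conv = 1/(h·2πrL)):
R_stainless steel pipe wall = ln(105/100)/(2π×16.8×1) = 4.622×10^-4 K/W
R_extruded polystyrene = ln(155/105)/(2π×0.0348×1) = 1.781 K/W
R_glass-fibre batt = ln(215/155)/(2π×0.0383×1) = 1.36 K/W
R_outer film = 1/(h_o·2πr_oL) = 1/(10.2×2π×0.215×1) = 0.07257 K/W
R_total = 3.214 K/W
Q = ΔT/R_total = 77/3.214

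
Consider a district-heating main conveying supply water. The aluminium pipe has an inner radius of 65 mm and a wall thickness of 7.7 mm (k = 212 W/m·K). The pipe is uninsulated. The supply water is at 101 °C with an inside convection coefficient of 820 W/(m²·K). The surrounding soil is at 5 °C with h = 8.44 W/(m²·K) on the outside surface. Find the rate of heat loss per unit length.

Radial resistances (cylindrical: R_cond = ln(r_o/r_i)/(2πkL), R_conv = 1/(h·2πrL)):
R_inner film = 1/(h_i·2πr₁L) = 1/(820×2π×0.065×1) = 0.002986 K/W
R_aluminium pipe wall = ln(72.7/65)/(2π×212×1) = 8.405×10^-5 K/W
R_outer film = 1/(h_o·2πr_oL) = 1/(8.44×2π×0.0727×1) = 0.2594 K/W
R_total = 0.2625 K/W
Q = ΔT/R_total = 96/0.2625

q′ ≈ 366 W/m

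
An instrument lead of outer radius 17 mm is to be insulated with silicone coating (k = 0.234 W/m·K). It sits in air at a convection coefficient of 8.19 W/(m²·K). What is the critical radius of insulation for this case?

For a cylinder r_cr = k/h = 0.234/8.19
r_cr = 28.6 mm; since the bare radius (17 mm) is below r_cr, adding a thin layer of insulation will *increase* heat loss.

r_cr ≈ 28.6 mm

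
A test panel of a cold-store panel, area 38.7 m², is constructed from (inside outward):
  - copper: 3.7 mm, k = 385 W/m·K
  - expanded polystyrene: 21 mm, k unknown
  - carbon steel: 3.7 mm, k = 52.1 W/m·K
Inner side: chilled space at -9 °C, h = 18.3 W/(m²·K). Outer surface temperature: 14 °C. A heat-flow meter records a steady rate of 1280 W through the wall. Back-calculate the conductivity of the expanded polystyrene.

Treating each layer as a thermal resistance in series:
R_inner film = 1/(h_i·A) = 1/(18.3×38.7) = 0.001412 K/W
R_copper = L/(kA) = 0.0037/(385×38.7) = 2.483×10^-7 K/W
R_carbon steel = L/(kA) = 0.0037/(52.1×38.7) = 1.835×10^-6 K/W
Sum of known resistances R_other = 0.001414 K/W
Total R = ΔT/Q = 23/1280 = 0.01797 K/W
R_expanded polystyrene = R_total − R_other = 0.01655 K/W
k = L/(R·A) = 0.021/(0.01655×38.7)

k ≈ 0.0328 W/(m·K)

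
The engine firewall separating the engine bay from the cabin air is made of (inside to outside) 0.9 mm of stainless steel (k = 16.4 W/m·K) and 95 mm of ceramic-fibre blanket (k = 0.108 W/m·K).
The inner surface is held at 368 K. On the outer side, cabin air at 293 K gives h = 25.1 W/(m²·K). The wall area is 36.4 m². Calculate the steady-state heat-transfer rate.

Thermal resistances in series:
R_stainless steel = L/(kA) = 0.0009/(16.4×36.4) = 1.508×10^-6 K/W
R_ceramic-fibre blanket = L/(kA) = 0.095/(0.108×36.4) = 0.02417 K/W
R_outer film = 1/(h_o·A) = 1/(25.1×36.4) = 0.001095 K/W
R_total = 0.02526 K/W
Q = ΔT / R_total = 75 / 0.02526

Q ≈ 2970 W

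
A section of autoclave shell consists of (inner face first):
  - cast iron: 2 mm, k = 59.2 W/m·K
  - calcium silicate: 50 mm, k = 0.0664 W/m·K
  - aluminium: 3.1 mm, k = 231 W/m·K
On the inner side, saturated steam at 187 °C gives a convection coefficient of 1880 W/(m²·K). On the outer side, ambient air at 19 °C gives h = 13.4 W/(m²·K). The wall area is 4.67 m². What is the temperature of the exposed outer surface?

Thermal resistances in series:
R_inner film = 1/(h_i·A) = 1/(1880×4.67) = 1.139×10^-4 K/W
R_cast iron = L/(kA) = 0.002/(59.2×4.67) = 7.234×10^-6 K/W
R_calcium silicate = L/(kA) = 0.05/(0.0664×4.67) = 0.1612 K/W
R_aluminium = L/(kA) = 0.0031/(231×4.67) = 2.874×10^-6 K/W
R_outer film = 1/(h_o·A) = 1/(13.4×4.67) = 0.01598 K/W
R_total = 0.1773 K/W;  Q = ΔT/R_total = 168/0.1773 = 947.3 W
T_interface = T_inner − Q·ΣR(inner→interface) = 187 − 947×0.1614

T ≈ 34.1 °C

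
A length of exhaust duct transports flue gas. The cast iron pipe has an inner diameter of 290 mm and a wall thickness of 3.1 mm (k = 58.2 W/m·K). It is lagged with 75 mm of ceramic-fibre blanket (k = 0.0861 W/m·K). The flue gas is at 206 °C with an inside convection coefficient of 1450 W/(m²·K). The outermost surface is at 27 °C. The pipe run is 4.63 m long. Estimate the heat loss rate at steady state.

Q ≈ 1090 W

Radial resistances (cylindrical: R_cond = ln(r_o/r_i)/(2πkL), R_conv = 1/(h·2πrL)):
R_inner film = 1/(h_i·2πr₁L) = 1/(1450×2π×0.145×4.63) = 1.635×10^-4 K/W
R_cast iron pipe wall = ln(148.1/145)/(2π×58.2×4.63) = 1.249×10^-5 K/W
R_ceramic-fibre blanket = ln(223.1/148.1)/(2π×0.0861×4.63) = 0.1636 K/W
R_total = 0.1638 K/W
Q = ΔT/R_total = 179/0.1638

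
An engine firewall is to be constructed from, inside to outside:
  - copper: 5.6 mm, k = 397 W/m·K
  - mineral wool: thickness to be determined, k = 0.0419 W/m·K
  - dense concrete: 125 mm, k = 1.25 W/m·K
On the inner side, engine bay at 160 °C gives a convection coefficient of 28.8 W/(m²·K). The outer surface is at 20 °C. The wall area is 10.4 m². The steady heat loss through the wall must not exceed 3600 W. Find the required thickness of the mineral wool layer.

Thermal resistances in series:
R_inner film = 1/(h_i·A) = 1/(28.8×10.4) = 0.003339 K/W
R_copper = L/(kA) = 0.0056/(397×10.4) = 1.356×10^-6 K/W
R_dense concrete = L/(kA) = 0.125/(1.25×10.4) = 0.009615 K/W
Sum of the known resistances R_other = 0.01296 K/W
Required total resistance R_tot = ΔT/Q_allow = 140/3600 = 0.03889 K/W
R_mineral wool = R_tot − R_other = 0.02593 K/W
L = R·k·A = 0.02593×0.0419×10.4

L ≈ 11.3 mm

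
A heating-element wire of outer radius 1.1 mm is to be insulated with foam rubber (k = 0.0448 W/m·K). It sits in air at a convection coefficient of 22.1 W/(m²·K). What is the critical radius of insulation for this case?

For a cylinder r_cr = k/h = 0.0448/22.1
r_cr = 2.03 mm; since the bare radius (1.1 mm) is below r_cr, adding a thin layer of insulation will *increase* heat loss.

r_cr ≈ 2.03 mm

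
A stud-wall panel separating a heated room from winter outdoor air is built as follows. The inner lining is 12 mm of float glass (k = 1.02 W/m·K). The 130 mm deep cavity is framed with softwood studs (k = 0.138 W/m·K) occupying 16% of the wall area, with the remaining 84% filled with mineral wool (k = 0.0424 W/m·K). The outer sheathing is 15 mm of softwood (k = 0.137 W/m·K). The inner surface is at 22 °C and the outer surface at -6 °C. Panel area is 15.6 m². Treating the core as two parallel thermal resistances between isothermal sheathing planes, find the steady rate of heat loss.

Sheathing layers in series; stud and cavity paths in parallel between them.
R_inner = 0.012/(1.02×15.6) = 7.541×10^-4 K/W
R_stud  = 0.13/(0.138×0.16×15.6) = 0.3774 K/W
R_cav   = 0.13/(0.0424×0.84×15.6) = 0.234 K/W
1/R_core = 1/R_stud + 1/R_cav → R_core = 0.1444 K/W
R_outer = 0.015/(0.137×15.6) = 0.007019 K/W
R_total = 0.1522 K/W
Q = ΔT/R_total = 28/0.1522

Q ≈ 184 W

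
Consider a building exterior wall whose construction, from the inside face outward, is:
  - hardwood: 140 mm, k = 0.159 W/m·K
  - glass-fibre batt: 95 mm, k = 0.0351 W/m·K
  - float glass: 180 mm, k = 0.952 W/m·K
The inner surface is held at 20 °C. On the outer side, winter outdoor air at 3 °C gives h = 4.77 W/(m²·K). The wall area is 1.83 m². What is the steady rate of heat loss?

Series thermal resistances:
R_hardwood = L/(kA) = 0.14/(0.159×1.83) = 0.4811 K/W
R_glass-fibre batt = L/(kA) = 0.095/(0.0351×1.83) = 1.479 K/W
R_float glass = L/(kA) = 0.18/(0.952×1.83) = 0.1033 K/W
R_outer film = 1/(h_o·A) = 1/(4.77×1.83) = 0.1146 K/W
R_total = 2.178 K/W
Q = ΔT / R_total = 17 / 2.178

Q ≈ 7.81 W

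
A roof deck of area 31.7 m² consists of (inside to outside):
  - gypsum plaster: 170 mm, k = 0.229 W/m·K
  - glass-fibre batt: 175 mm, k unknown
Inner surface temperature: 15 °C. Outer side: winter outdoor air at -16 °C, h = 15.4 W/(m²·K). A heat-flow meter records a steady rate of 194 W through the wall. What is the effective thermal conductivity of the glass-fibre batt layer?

k ≈ 0.0411 W/(m·K)

Series thermal resistances:
R_gypsum plaster = L/(kA) = 0.17/(0.229×31.7) = 0.02342 K/W
R_outer film = 1/(h_o·A) = 1/(15.4×31.7) = 0.002048 K/W
Sum of known resistances R_other = 0.02547 K/W
Total R = ΔT/Q = 31/194 = 0.1598 K/W
R_glass-fibre batt = R_total − R_other = 0.1343 K/W
k = L/(R·A) = 0.175/(0.1343×31.7)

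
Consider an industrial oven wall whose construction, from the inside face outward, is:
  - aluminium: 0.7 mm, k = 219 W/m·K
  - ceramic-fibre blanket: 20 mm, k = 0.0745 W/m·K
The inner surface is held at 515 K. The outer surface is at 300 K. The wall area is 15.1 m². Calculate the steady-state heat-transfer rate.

Q ≈ 12100 W

Treating each layer as a thermal resistance in series:
R_aluminium = L/(kA) = 0.0007/(219×15.1) = 2.117×10^-7 K/W
R_ceramic-fibre blanket = L/(kA) = 0.02/(0.0745×15.1) = 0.01778 K/W
R_total = 0.01778 K/W
Q = ΔT / R_total = 215 / 0.01778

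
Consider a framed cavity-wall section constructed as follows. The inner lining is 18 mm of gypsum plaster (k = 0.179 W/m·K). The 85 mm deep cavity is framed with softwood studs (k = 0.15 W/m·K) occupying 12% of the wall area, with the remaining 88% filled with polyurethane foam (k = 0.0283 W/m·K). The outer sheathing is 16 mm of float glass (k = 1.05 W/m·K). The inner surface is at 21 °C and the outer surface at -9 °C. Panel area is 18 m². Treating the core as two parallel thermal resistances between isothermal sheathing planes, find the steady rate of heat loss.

Q ≈ 258 W

Sheathing layers in series; stud and cavity paths in parallel between them.
R_inner = 0.018/(0.179×18) = 0.005587 K/W
R_stud  = 0.085/(0.15×0.12×18) = 0.2623 K/W
R_cav   = 0.085/(0.0283×0.88×18) = 0.1896 K/W
1/R_core = 1/R_stud + 1/R_cav → R_core = 0.1101 K/W
R_outer = 0.016/(1.05×18) = 8.466×10^-4 K/W
R_total = 0.1165 K/W
Q = ΔT/R_total = 30/0.1165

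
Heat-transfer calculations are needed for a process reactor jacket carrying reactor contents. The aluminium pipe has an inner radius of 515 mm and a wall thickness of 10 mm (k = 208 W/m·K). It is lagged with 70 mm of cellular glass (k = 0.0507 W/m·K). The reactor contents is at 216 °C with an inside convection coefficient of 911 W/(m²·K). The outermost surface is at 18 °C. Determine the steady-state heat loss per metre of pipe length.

q′ ≈ 503 W/m

Treating each annulus and film as a series resistance:
R_inner film = 1/(h_i·2πr₁L) = 1/(911×2π×0.515×1) = 3.392×10^-4 K/W
R_aluminium pipe wall = ln(525/515)/(2π×208×1) = 1.472×10^-5 K/W
R_cellular glass = ln(595/525)/(2π×0.0507×1) = 0.3929 K/W
R_total = 0.3933 K/W
Q = ΔT/R_total = 198/0.3933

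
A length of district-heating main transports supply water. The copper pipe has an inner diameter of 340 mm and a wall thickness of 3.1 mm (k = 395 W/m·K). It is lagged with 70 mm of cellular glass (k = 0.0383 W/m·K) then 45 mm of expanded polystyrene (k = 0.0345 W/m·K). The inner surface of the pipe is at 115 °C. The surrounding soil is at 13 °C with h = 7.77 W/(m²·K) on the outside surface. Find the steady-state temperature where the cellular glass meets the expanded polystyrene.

T ≈ 51.5 °C

Radial resistances (cylindrical: R_cond = ln(r_o/r_i)/(2πkL), R_conv = 1/(h·2πrL)):
R_copper pipe wall = ln(173.1/170)/(2π×395×1) = 7.281×10^-6 K/W
R_cellular glass = ln(243.1/173.1)/(2π×0.0383×1) = 1.411 K/W
R_expanded polystyrene = ln(288.1/243.1)/(2π×0.0345×1) = 0.7835 K/W
R_outer film = 1/(h_o·2πr_oL) = 1/(7.77×2π×0.2881×1) = 0.0711 K/W
R_total = 2.266 K/W
Q = ΔT/R_total = 102/2.266
Q = 45 W/m
T_interface = T_inner − Q·ΣR(inner→interface) = 115 − 45×1.411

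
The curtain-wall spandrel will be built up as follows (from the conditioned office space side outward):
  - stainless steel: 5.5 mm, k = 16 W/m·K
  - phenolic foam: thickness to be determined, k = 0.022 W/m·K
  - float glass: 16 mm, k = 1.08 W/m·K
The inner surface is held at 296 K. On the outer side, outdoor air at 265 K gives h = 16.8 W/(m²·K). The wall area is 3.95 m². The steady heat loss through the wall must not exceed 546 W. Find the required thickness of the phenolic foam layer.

Series thermal resistances:
R_stainless steel = L/(kA) = 0.0055/(16×3.95) = 8.703×10^-5 K/W
R_float glass = L/(kA) = 0.016/(1.08×3.95) = 0.003751 K/W
R_outer film = 1/(h_o·A) = 1/(16.8×3.95) = 0.01507 K/W
Sum of the known resistances R_other = 0.01891 K/W
Required total resistance R_tot = ΔT/Q_allow = 31/546 = 0.05678 K/W
R_phenolic foam = R_tot − R_other = 0.03787 K/W
L = R·k·A = 0.03787×0.022×3.95

L ≈ 3.29 mm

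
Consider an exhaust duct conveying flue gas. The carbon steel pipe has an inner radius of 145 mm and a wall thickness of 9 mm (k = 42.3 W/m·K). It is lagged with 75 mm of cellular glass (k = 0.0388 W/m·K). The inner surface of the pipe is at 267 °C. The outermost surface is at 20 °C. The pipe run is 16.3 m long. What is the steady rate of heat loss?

Radial resistances (cylindrical: R_cond = ln(r_o/r_i)/(2πkL), R_conv = 1/(h·2πrL)):
R_carbon steel pipe wall = ln(154/145)/(2π×42.3×16.3) = 1.39×10^-5 K/W
R_cellular glass = ln(229/154)/(2π×0.0388×16.3) = 0.09985 K/W
R_total = 0.09986 K/W
Q = ΔT/R_total = 247/0.09986

Q ≈ 2470 W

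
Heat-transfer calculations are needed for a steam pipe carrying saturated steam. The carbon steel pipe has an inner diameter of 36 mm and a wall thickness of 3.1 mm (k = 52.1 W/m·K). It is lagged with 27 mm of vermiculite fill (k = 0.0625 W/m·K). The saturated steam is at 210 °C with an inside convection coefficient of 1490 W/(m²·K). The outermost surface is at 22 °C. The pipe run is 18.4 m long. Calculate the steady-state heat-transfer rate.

Q ≈ 1640 W

Per-layer cylindrical resistances, series-summed:
R_inner film = 1/(h_i·2πr₁L) = 1/(1490×2π×0.018×18.4) = 3.225×10^-4 K/W
R_carbon steel pipe wall = ln(21.1/18)/(2π×52.1×18.4) = 2.638×10^-5 K/W
R_vermiculite fill = ln(48.1/21.1)/(2π×0.0625×18.4) = 0.114 K/W
R_total = 0.1144 K/W
Q = ΔT/R_total = 188/0.1144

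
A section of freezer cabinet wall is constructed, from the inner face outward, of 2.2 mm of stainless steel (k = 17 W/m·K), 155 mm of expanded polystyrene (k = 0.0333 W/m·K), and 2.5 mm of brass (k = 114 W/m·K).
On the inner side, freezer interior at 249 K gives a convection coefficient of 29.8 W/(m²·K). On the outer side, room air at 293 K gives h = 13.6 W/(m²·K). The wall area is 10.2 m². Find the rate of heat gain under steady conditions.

Q ≈ 94.2 W

Using the resistance-network approach (series):
R_inner film = 1/(h_i·A) = 1/(29.8×10.2) = 0.00329 K/W
R_stainless steel = L/(kA) = 0.0022/(17×10.2) = 1.269×10^-5 K/W
R_expanded polystyrene = L/(kA) = 0.155/(0.0333×10.2) = 0.4563 K/W
R_brass = L/(kA) = 0.0025/(114×10.2) = 2.15×10^-6 K/W
R_outer film = 1/(h_o·A) = 1/(13.6×10.2) = 0.007209 K/W
R_total = 0.4669 K/W
Q = ΔT / R_total = 44 / 0.4669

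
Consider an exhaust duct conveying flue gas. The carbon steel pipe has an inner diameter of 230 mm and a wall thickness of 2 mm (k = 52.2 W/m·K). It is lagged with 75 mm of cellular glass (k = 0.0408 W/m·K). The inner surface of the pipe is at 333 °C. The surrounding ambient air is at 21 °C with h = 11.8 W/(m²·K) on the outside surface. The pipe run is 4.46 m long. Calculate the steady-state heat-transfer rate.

Q ≈ 695 W

Radial resistances (cylindrical: R_cond = ln(r_o/r_i)/(2πkL), R_conv = 1/(h·2πrL)):
R_carbon steel pipe wall = ln(117/115)/(2π×52.2×4.46) = 1.179×10^-5 K/W
R_cellular glass = ln(192/117)/(2π×0.0408×4.46) = 0.4332 K/W
R_outer film = 1/(h_o·2πr_oL) = 1/(11.8×2π×0.192×4.46) = 0.01575 K/W
R_total = 0.449 K/W
Q = ΔT/R_total = 312/0.449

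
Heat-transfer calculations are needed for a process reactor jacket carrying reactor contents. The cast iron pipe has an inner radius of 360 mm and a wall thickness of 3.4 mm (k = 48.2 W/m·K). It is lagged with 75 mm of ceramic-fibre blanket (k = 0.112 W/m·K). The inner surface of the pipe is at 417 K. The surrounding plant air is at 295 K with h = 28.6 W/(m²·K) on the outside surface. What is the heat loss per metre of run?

q′ ≈ 437 W/m

Cylindrical conduction, so R = ln(r₂/r₁)/(2πkL) per layer, in series:
R_cast iron pipe wall = ln(363.4/360)/(2π×48.2×1) = 3.104×10^-5 K/W
R_ceramic-fibre blanket = ln(438.4/363.4)/(2π×0.112×1) = 0.2666 K/W
R_outer film = 1/(h_o·2πr_oL) = 1/(28.6×2π×0.4384×1) = 0.01269 K/W
R_total = 0.2793 K/W
Q = ΔT/R_total = 122/0.2793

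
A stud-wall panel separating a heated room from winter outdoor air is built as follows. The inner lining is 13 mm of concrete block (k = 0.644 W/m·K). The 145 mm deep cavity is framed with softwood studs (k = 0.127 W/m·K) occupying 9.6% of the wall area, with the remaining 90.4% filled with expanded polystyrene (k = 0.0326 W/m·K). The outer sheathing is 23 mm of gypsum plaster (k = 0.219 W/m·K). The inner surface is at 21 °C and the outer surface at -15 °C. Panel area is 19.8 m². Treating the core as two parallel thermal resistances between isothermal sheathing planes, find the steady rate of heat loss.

Q ≈ 198 W

Sheathing layers in series; stud and cavity paths in parallel between them.
R_inner = 0.013/(0.644×19.8) = 0.00102 K/W
R_stud  = 0.145/(0.127×0.096×19.8) = 0.6007 K/W
R_cav   = 0.145/(0.0326×0.904×19.8) = 0.2485 K/W
1/R_core = 1/R_stud + 1/R_cav → R_core = 0.1758 K/W
R_outer = 0.023/(0.219×19.8) = 0.005304 K/W
R_total = 0.1821 K/W
Q = ΔT/R_total = 36/0.1821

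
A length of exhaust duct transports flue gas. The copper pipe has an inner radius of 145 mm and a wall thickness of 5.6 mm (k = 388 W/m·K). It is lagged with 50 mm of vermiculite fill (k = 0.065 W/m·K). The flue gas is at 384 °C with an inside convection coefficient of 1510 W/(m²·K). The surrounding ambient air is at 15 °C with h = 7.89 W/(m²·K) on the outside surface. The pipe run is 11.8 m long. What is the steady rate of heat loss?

Q ≈ 5420 W

Per-layer cylindrical resistances, series-summed:
R_inner film = 1/(h_i·2πr₁L) = 1/(1510×2π×0.145×11.8) = 6.16×10^-5 K/W
R_copper pipe wall = ln(150.6/145)/(2π×388×11.8) = 1.317×10^-6 K/W
R_vermiculite fill = ln(200.6/150.6)/(2π×0.065×11.8) = 0.05949 K/W
R_outer film = 1/(h_o·2πr_oL) = 1/(7.89×2π×0.2006×11.8) = 0.008522 K/W
R_total = 0.06807 K/W
Q = ΔT/R_total = 369/0.06807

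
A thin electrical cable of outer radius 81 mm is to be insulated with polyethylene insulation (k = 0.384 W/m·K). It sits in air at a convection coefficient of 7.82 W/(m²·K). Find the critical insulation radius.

For a cylinder r_cr = k/h = 0.384/7.82
r_cr = 49.1 mm; since the bare radius (81 mm) is above r_cr, any added insulation will reduce heat loss.

r_cr ≈ 49.1 mm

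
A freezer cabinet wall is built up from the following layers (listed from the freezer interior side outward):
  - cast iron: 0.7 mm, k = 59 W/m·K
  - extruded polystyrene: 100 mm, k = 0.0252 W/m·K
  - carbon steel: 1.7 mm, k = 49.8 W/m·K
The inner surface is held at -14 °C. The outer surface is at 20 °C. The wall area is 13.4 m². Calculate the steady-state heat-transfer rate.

Q ≈ 115 W

Model the wall as resistances in series:
R_cast iron = L/(kA) = 0.0007/(59×13.4) = 8.854×10^-7 K/W
R_extruded polystyrene = L/(kA) = 0.1/(0.0252×13.4) = 0.2961 K/W
R_carbon steel = L/(kA) = 0.0017/(49.8×13.4) = 2.548×10^-6 K/W
R_total = 0.2961 K/W
Q = ΔT / R_total = 34 / 0.2961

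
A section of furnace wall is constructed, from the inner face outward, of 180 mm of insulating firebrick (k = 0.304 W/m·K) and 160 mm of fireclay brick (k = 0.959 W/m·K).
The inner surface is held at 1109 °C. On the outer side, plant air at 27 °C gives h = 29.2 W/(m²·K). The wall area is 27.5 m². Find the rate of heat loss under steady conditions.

Thermal resistances in series:
R_insulating firebrick = L/(kA) = 0.18/(0.304×27.5) = 0.02153 K/W
R_fireclay brick = L/(kA) = 0.16/(0.959×27.5) = 0.006067 K/W
R_outer film = 1/(h_o·A) = 1/(29.2×27.5) = 0.001245 K/W
R_total = 0.02884 K/W
Q = ΔT / R_total = 1082 / 0.02884

Q ≈ 37500 W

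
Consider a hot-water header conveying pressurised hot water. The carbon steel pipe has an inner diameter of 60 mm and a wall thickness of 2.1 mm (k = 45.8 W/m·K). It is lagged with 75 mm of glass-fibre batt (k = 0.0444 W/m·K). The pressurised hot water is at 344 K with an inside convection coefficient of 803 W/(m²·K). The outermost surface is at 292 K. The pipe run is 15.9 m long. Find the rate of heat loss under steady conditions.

Radial resistances (cylindrical: R_cond = ln(r_o/r_i)/(2πkL), R_conv = 1/(h·2πrL)):
R_inner film = 1/(h_i·2πr₁L) = 1/(803×2π×0.03×15.9) = 4.155×10^-4 K/W
R_carbon steel pipe wall = ln(32.1/30)/(2π×45.8×15.9) = 1.479×10^-5 K/W
R_glass-fibre batt = ln(107.1/32.1)/(2π×0.0444×15.9) = 0.2716 K/W
R_total = 0.2721 K/W
Q = ΔT/R_total = 52/0.2721

Q ≈ 191 W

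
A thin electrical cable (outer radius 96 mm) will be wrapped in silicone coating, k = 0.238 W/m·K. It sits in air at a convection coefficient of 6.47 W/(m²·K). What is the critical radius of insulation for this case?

r_cr ≈ 36.8 mm

For a cylinder r_cr = k/h = 0.238/6.47
r_cr = 36.8 mm; since the bare radius (96 mm) is above r_cr, any added insulation will reduce heat loss.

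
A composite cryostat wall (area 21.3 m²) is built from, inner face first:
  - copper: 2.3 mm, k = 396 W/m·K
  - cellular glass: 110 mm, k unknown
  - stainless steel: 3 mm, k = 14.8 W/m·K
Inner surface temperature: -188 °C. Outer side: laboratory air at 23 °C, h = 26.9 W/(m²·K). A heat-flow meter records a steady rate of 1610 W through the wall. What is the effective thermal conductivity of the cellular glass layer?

k ≈ 0.0399 W/(m·K)

Thermal resistances in series:
R_copper = L/(kA) = 0.0023/(396×21.3) = 2.727×10^-7 K/W
R_stainless steel = L/(kA) = 0.003/(14.8×21.3) = 9.517×10^-6 K/W
R_outer film = 1/(h_o·A) = 1/(26.9×21.3) = 0.001745 K/W
Sum of known resistances R_other = 0.001755 K/W
Total R = ΔT/Q = 211/1610 = 0.1311 K/W
R_cellular glass = R_total − R_other = 0.1293 K/W
k = L/(R·A) = 0.11/(0.1293×21.3)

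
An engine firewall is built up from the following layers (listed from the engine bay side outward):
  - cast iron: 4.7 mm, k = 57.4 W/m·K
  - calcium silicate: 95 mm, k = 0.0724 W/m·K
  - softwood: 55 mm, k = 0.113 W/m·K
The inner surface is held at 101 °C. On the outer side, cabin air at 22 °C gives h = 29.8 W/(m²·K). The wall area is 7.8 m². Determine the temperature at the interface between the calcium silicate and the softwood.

T ≈ 44.4 °C

Series thermal resistances:
R_cast iron = L/(kA) = 0.0047/(57.4×7.8) = 1.05×10^-5 K/W
R_calcium silicate = L/(kA) = 0.095/(0.0724×7.8) = 0.1682 K/W
R_softwood = L/(kA) = 0.055/(0.113×7.8) = 0.0624 K/W
R_outer film = 1/(h_o·A) = 1/(29.8×7.8) = 0.004302 K/W
R_total = 0.2349 K/W;  Q = ΔT/R_total = 79/0.2349 = 336.3 W
T_interface = T_inner − Q·ΣR(inner→interface) = 101 − 336×0.1682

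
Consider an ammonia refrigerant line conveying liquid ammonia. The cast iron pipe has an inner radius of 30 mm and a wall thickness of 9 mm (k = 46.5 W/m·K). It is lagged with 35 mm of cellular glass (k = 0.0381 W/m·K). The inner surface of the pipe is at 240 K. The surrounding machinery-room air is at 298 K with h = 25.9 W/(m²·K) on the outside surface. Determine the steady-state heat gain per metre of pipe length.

q′ ≈ 21 W/m

For a radial system each layer contributes R = ln(r_out/r_in)/(2πkL); films add R = 1/(hA).
R_cast iron pipe wall = ln(39/30)/(2π×46.5×1) = 8.98×10^-4 K/W
R_cellular glass = ln(74/39)/(2π×0.0381×1) = 2.676 K/W
R_outer film = 1/(h_o·2πr_oL) = 1/(25.9×2π×0.074×1) = 0.08304 K/W
R_total = 2.76 K/W
Q = ΔT/R_total = 58/2.76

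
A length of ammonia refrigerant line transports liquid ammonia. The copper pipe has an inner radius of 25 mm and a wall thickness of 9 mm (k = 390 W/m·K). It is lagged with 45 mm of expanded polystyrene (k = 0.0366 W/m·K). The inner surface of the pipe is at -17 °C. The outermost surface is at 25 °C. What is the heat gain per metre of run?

For a radial system each layer contributes R = ln(r_out/r_in)/(2πkL); films add R = 1/(hA).
R_copper pipe wall = ln(34/25)/(2π×390×1) = 1.255×10^-4 K/W
R_expanded polystyrene = ln(79/34)/(2π×0.0366×1) = 3.666 K/W
R_total = 3.666 K/W
Q = ΔT/R_total = 42/3.666

q′ ≈ 11.5 W/m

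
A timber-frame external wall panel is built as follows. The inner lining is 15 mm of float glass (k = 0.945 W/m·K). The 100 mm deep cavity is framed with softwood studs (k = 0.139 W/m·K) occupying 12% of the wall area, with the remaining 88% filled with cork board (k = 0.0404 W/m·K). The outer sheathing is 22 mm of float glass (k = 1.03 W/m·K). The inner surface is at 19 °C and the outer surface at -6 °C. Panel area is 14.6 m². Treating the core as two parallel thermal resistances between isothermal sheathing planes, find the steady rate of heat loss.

Sheathing layers in series; stud and cavity paths in parallel between them.
R_inner = 0.015/(0.945×14.6) = 0.001087 K/W
R_stud  = 0.1/(0.139×0.12×14.6) = 0.4106 K/W
R_cav   = 0.1/(0.0404×0.88×14.6) = 0.1927 K/W
1/R_core = 1/R_stud + 1/R_cav → R_core = 0.1311 K/W
R_outer = 0.022/(1.03×14.6) = 0.001463 K/W
R_total = 0.1337 K/W
Q = ΔT/R_total = 25/0.1337

Q ≈ 187 W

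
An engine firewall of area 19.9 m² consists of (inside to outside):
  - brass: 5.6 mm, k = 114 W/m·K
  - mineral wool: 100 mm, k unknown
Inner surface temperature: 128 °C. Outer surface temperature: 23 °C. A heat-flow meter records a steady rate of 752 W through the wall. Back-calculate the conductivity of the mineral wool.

Treating each layer as a thermal resistance in series:
R_brass = L/(kA) = 0.0056/(114×19.9) = 2.468×10^-6 K/W
Sum of known resistances R_other = 2.468×10^-6 K/W
Total R = ΔT/Q = 105/752 = 0.1396 K/W
R_mineral wool = R_total − R_other = 0.1396 K/W
k = L/(R·A) = 0.1/(0.1396×19.9)

k ≈ 0.036 W/(m·K)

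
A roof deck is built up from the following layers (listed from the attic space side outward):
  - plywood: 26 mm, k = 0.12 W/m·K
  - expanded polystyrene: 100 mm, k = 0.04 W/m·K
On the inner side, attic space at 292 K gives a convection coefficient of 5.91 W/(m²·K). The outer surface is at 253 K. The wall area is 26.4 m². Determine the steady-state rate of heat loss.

Model the wall as resistances in series:
R_inner film = 1/(h_i·A) = 1/(5.91×26.4) = 0.006409 K/W
R_plywood = L/(kA) = 0.026/(0.12×26.4) = 0.008207 K/W
R_expanded polystyrene = L/(kA) = 0.1/(0.04×26.4) = 0.0947 K/W
R_total = 0.1093 K/W
Q = ΔT / R_total = 39 / 0.1093

Q ≈ 357 W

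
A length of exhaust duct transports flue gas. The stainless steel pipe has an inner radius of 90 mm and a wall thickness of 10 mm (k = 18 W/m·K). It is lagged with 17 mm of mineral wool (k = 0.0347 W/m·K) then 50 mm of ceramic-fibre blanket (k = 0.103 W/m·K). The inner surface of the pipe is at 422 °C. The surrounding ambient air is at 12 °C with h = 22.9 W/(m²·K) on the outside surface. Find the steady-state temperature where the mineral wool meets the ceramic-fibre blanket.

For a radial system each layer contributes R = ln(r_out/r_in)/(2πkL); films add R = 1/(hA).
R_stainless steel pipe wall = ln(100/90)/(2π×18×1) = 9.316×10^-4 K/W
R_mineral wool = ln(117/100)/(2π×0.0347×1) = 0.7201 K/W
R_ceramic-fibre blanket = ln(167/117)/(2π×0.103×1) = 0.5498 K/W
R_outer film = 1/(h_o·2πr_oL) = 1/(22.9×2π×0.167×1) = 0.04162 K/W
R_total = 1.312 K/W
Q = ΔT/R_total = 410/1.312
Q = 312 W/m
T_interface = T_inner − Q·ΣR(inner→interface) = 422 − 312×0.721

T ≈ 197 °C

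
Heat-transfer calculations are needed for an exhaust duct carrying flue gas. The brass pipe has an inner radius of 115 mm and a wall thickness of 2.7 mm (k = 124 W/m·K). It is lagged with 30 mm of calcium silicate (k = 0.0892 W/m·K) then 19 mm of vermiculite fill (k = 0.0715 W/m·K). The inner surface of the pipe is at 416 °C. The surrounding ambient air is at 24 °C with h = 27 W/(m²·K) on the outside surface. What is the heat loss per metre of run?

q′ ≈ 552 W/m

Per-layer cylindrical resistances, series-summed:
R_brass pipe wall = ln(117.7/115)/(2π×124×1) = 2.979×10^-5 K/W
R_calcium silicate = ln(147.7/117.7)/(2π×0.0892×1) = 0.4051 K/W
R_vermiculite fill = ln(166.7/147.7)/(2π×0.0715×1) = 0.2694 K/W
R_outer film = 1/(h_o·2πr_oL) = 1/(27×2π×0.1667×1) = 0.03536 K/W
R_total = 0.7099 K/W
Q = ΔT/R_total = 392/0.7099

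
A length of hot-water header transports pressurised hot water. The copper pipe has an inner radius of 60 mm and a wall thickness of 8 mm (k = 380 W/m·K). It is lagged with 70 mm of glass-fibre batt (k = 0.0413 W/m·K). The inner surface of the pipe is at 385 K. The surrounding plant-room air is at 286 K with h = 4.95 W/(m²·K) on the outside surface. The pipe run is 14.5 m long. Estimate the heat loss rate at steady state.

Q ≈ 485 W

Per-layer cylindrical resistances, series-summed:
R_copper pipe wall = ln(68/60)/(2π×380×14.5) = 3.615×10^-6 K/W
R_glass-fibre batt = ln(138/68)/(2π×0.0413×14.5) = 0.1881 K/W
R_outer film = 1/(h_o·2πr_oL) = 1/(4.95×2π×0.138×14.5) = 0.01607 K/W
R_total = 0.2042 K/W
Q = ΔT/R_total = 99/0.2042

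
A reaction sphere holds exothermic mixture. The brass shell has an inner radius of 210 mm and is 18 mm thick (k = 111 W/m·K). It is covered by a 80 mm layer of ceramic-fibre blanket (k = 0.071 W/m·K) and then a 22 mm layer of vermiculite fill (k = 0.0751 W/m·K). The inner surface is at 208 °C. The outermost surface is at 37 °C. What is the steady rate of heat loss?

Q ≈ 114 W

Spherical conduction: R = (1/r_in − 1/r_out)/(4πk) per layer; series-sum.
R_brass shell = (1/0.21 − 1/0.228)/(4π×111) = 2.695×10^-4 K/W
R_ceramic-fibre blanket = (1/0.228 − 1/0.308)/(4π×0.071) = 1.277 K/W
R_vermiculite fill = (1/0.308 − 1/0.33)/(4π×0.0751) = 0.2294 K/W
R_total = 1.506 K/W
Q = ΔT/R_total = 171/1.506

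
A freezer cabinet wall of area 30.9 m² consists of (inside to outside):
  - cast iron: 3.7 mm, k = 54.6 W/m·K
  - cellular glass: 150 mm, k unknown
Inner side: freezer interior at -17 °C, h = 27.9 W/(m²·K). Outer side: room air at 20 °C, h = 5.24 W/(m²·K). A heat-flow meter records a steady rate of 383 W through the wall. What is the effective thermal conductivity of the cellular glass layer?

Thermal resistances in series:
R_inner film = 1/(h_i·A) = 1/(27.9×30.9) = 0.00116 K/W
R_cast iron = L/(kA) = 0.0037/(54.6×30.9) = 2.193×10^-6 K/W
R_outer film = 1/(h_o·A) = 1/(5.24×30.9) = 0.006176 K/W
Sum of known resistances R_other = 0.007338 K/W
Total R = ΔT/Q = 37/383 = 0.09661 K/W
R_cellular glass = R_total − R_other = 0.08927 K/W
k = L/(R·A) = 0.15/(0.08927×30.9)

k ≈ 0.0544 W/(m·K)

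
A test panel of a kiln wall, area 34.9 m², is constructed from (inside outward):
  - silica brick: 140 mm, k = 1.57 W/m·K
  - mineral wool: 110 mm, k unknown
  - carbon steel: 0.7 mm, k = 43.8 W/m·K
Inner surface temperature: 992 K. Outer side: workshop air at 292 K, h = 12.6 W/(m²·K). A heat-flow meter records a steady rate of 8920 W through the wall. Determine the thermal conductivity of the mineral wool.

k ≈ 0.0428 W/(m·K)

Model the wall as resistances in series:
R_silica brick = L/(kA) = 0.14/(1.57×34.9) = 0.002555 K/W
R_carbon steel = L/(kA) = 0.0007/(43.8×34.9) = 4.579×10^-7 K/W
R_outer film = 1/(h_o·A) = 1/(12.6×34.9) = 0.002274 K/W
Sum of known resistances R_other = 0.00483 K/W
Total R = ΔT/Q = 700/8920 = 0.07848 K/W
R_mineral wool = R_total − R_other = 0.07365 K/W
k = L/(R·A) = 0.11/(0.07365×34.9)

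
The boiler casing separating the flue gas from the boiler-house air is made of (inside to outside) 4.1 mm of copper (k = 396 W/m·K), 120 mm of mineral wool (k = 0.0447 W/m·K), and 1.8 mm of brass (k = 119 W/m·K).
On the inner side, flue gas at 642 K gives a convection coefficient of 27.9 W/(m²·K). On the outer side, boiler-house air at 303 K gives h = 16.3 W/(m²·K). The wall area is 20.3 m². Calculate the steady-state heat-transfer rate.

Q ≈ 2470 W

Treating each layer as a thermal resistance in series:
R_inner film = 1/(h_i·A) = 1/(27.9×20.3) = 0.001766 K/W
R_copper = L/(kA) = 0.0041/(396×20.3) = 5.1×10^-7 K/W
R_mineral wool = L/(kA) = 0.12/(0.0447×20.3) = 0.1322 K/W
R_brass = L/(kA) = 0.0018/(119×20.3) = 7.451×10^-7 K/W
R_outer film = 1/(h_o·A) = 1/(16.3×20.3) = 0.003022 K/W
R_total = 0.137 K/W
Q = ΔT / R_total = 339 / 0.137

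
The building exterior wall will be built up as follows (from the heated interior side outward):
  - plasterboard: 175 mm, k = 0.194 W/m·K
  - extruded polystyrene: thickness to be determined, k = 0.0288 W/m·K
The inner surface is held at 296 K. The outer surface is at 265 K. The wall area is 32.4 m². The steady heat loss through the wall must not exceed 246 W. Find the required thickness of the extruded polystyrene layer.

L ≈ 91.6 mm

Thermal resistances in series:
R_plasterboard = L/(kA) = 0.175/(0.194×32.4) = 0.02784 K/W
Sum of the known resistances R_other = 0.02784 K/W
Required total resistance R_tot = ΔT/Q_allow = 31/246 = 0.126 K/W
R_extruded polystyrene = R_tot − R_other = 0.09817 K/W
L = R·k·A = 0.09817×0.0288×32.4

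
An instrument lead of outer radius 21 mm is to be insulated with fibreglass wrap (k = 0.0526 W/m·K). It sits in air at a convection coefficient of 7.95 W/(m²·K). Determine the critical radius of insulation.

For a cylinder r_cr = k/h = 0.0526/7.95
r_cr = 6.62 mm; since the bare radius (21 mm) is above r_cr, any added insulation will reduce heat loss.

r_cr ≈ 6.62 mm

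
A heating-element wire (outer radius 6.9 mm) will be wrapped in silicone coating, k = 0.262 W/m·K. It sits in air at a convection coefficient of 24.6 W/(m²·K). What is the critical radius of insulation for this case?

r_cr ≈ 10.7 mm

For a cylinder r_cr = k/h = 0.262/24.6
r_cr = 10.7 mm; since the bare radius (6.9 mm) is below r_cr, adding a thin layer of insulation will *increase* heat loss.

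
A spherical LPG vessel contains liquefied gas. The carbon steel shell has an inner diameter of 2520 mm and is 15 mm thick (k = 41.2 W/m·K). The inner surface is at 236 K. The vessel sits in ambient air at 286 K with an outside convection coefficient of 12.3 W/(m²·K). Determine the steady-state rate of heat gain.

Q ≈ 12500 W

Each spherical layer contributes R = (1/r_i − 1/r_o)/(4πk):
R_carbon steel shell = (1/1.26 − 1/1.275)/(4π×41.2) = 1.803×10^-5 K/W
R_outer film = 1/(h·4πr_o²) = 1/(12.3×4π×1.275²) = 0.00398 K/W
R_total = 0.003998 K/W
Q = ΔT/R_total = 50/0.003998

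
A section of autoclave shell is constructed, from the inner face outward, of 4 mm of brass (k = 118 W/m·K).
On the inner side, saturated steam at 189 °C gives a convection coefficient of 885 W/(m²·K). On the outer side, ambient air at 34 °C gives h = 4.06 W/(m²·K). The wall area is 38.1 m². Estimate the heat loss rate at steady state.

Using the resistance-network approach (series):
R_inner film = 1/(h_i·A) = 1/(885×38.1) = 2.966×10^-5 K/W
R_brass = L/(kA) = 0.004/(118×38.1) = 8.897×10^-7 K/W
R_outer film = 1/(h_o·A) = 1/(4.06×38.1) = 0.006465 K/W
R_total = 0.006495 K/W
Q = ΔT / R_total = 155 / 0.006495

Q ≈ 23900 W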